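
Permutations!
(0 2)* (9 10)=[2, 1, 0, 3, 4, 5, 6, 7, 8, 10, 9]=(0 2)(9 10)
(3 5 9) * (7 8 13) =(3 5 9)(7 8 13) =[0, 1, 2, 5, 4, 9, 6, 8, 13, 3, 10, 11, 12, 7]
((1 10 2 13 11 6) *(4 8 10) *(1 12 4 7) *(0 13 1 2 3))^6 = (0 8 6)(3 4 11)(10 12 13)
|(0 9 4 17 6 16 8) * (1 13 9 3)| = |(0 3 1 13 9 4 17 6 16 8)| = 10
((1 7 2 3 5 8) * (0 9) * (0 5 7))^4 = (0 1 8 5 9)(2 3 7) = ((0 9 5 8 1)(2 3 7))^4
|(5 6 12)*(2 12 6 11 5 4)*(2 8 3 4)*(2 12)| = 6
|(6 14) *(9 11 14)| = |(6 9 11 14)| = 4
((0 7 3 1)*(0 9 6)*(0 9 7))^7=((1 7 3)(6 9))^7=(1 7 3)(6 9)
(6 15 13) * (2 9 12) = [0, 1, 9, 3, 4, 5, 15, 7, 8, 12, 10, 11, 2, 6, 14, 13] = (2 9 12)(6 15 13)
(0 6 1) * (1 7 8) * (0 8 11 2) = (0 6 7 11 2)(1 8) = [6, 8, 0, 3, 4, 5, 7, 11, 1, 9, 10, 2]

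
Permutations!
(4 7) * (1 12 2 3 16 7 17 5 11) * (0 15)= (0 15)(1 12 2 3 16 7 4 17 5 11)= [15, 12, 3, 16, 17, 11, 6, 4, 8, 9, 10, 1, 2, 13, 14, 0, 7, 5]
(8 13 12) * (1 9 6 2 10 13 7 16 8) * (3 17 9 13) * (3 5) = (1 13 12)(2 10 5 3 17 9 6)(7 16 8) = [0, 13, 10, 17, 4, 3, 2, 16, 7, 6, 5, 11, 1, 12, 14, 15, 8, 9]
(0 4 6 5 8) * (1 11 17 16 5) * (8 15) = (0 4 6 1 11 17 16 5 15 8) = [4, 11, 2, 3, 6, 15, 1, 7, 0, 9, 10, 17, 12, 13, 14, 8, 5, 16]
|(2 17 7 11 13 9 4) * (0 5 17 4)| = 14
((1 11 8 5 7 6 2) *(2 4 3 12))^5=((1 11 8 5 7 6 4 3 12 2))^5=(1 6)(2 7)(3 8)(4 11)(5 12)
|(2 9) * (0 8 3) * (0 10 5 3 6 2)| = 15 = |(0 8 6 2 9)(3 10 5)|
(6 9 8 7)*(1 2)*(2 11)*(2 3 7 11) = (1 2)(3 7 6 9 8 11) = [0, 2, 1, 7, 4, 5, 9, 6, 11, 8, 10, 3]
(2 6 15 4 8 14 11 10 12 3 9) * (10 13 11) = (2 6 15 4 8 14 10 12 3 9)(11 13) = [0, 1, 6, 9, 8, 5, 15, 7, 14, 2, 12, 13, 3, 11, 10, 4]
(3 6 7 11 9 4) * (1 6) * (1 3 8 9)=(1 6 7 11)(4 8 9)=[0, 6, 2, 3, 8, 5, 7, 11, 9, 4, 10, 1]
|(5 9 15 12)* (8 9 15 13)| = 3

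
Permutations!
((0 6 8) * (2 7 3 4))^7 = ((0 6 8)(2 7 3 4))^7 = (0 6 8)(2 4 3 7)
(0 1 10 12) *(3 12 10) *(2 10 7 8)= [1, 3, 10, 12, 4, 5, 6, 8, 2, 9, 7, 11, 0]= (0 1 3 12)(2 10 7 8)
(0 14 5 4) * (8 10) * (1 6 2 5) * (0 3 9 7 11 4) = (0 14 1 6 2 5)(3 9 7 11 4)(8 10) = [14, 6, 5, 9, 3, 0, 2, 11, 10, 7, 8, 4, 12, 13, 1]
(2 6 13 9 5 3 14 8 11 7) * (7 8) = (2 6 13 9 5 3 14 7)(8 11) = [0, 1, 6, 14, 4, 3, 13, 2, 11, 5, 10, 8, 12, 9, 7]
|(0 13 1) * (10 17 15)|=3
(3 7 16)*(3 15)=(3 7 16 15)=[0, 1, 2, 7, 4, 5, 6, 16, 8, 9, 10, 11, 12, 13, 14, 3, 15]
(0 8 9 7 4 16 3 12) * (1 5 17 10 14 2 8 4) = (0 4 16 3 12)(1 5 17 10 14 2 8 9 7) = [4, 5, 8, 12, 16, 17, 6, 1, 9, 7, 14, 11, 0, 13, 2, 15, 3, 10]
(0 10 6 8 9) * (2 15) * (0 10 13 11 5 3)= (0 13 11 5 3)(2 15)(6 8 9 10)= [13, 1, 15, 0, 4, 3, 8, 7, 9, 10, 6, 5, 12, 11, 14, 2]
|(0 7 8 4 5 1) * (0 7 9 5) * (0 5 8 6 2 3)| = 10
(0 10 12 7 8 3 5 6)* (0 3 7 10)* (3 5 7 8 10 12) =(12)(3 7 10)(5 6) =[0, 1, 2, 7, 4, 6, 5, 10, 8, 9, 3, 11, 12]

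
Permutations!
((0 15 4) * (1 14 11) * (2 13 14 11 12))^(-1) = (0 4 15)(1 11)(2 12 14 13)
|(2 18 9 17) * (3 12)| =|(2 18 9 17)(3 12)| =4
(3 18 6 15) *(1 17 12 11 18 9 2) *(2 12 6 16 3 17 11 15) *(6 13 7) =[0, 11, 1, 9, 4, 5, 2, 6, 8, 12, 10, 18, 15, 7, 14, 17, 3, 13, 16] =(1 11 18 16 3 9 12 15 17 13 7 6 2)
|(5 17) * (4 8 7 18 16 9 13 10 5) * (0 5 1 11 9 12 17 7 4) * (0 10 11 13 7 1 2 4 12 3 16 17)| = |(0 5 1 13 11 9 7 18 17 10 2 4 8 12)(3 16)| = 14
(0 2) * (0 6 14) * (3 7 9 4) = [2, 1, 6, 7, 3, 5, 14, 9, 8, 4, 10, 11, 12, 13, 0] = (0 2 6 14)(3 7 9 4)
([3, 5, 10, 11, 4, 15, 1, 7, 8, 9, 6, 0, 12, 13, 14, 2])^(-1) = [11, 6, 15, 0, 4, 1, 10, 7, 8, 9, 2, 3, 12, 13, 14, 5]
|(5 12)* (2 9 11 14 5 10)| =7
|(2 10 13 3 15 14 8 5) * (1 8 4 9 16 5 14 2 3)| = 12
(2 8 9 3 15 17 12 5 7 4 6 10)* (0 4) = [4, 1, 8, 15, 6, 7, 10, 0, 9, 3, 2, 11, 5, 13, 14, 17, 16, 12] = (0 4 6 10 2 8 9 3 15 17 12 5 7)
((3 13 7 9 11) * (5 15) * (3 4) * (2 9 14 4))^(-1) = (2 11 9)(3 4 14 7 13)(5 15)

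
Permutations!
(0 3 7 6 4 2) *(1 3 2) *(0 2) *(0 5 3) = (0 5 3 7 6 4 1) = [5, 0, 2, 7, 1, 3, 4, 6]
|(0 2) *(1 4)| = |(0 2)(1 4)| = 2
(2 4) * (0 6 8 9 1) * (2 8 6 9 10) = (0 9 1)(2 4 8 10) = [9, 0, 4, 3, 8, 5, 6, 7, 10, 1, 2]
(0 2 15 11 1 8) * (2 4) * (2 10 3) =(0 4 10 3 2 15 11 1 8) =[4, 8, 15, 2, 10, 5, 6, 7, 0, 9, 3, 1, 12, 13, 14, 11]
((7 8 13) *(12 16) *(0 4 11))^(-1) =((0 4 11)(7 8 13)(12 16))^(-1) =(0 11 4)(7 13 8)(12 16)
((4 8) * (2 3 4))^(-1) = (2 8 4 3)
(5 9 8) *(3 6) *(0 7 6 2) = (0 7 6 3 2)(5 9 8) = [7, 1, 0, 2, 4, 9, 3, 6, 5, 8]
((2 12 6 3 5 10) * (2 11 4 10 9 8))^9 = ((2 12 6 3 5 9 8)(4 10 11))^9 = (2 6 5 8 12 3 9)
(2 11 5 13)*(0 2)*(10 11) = (0 2 10 11 5 13) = [2, 1, 10, 3, 4, 13, 6, 7, 8, 9, 11, 5, 12, 0]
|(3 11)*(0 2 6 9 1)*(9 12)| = |(0 2 6 12 9 1)(3 11)| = 6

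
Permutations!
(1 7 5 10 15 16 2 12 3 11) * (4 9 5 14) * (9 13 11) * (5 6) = (1 7 14 4 13 11)(2 12 3 9 6 5 10 15 16) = [0, 7, 12, 9, 13, 10, 5, 14, 8, 6, 15, 1, 3, 11, 4, 16, 2]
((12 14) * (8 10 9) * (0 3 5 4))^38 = ((0 3 5 4)(8 10 9)(12 14))^38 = (14)(0 5)(3 4)(8 9 10)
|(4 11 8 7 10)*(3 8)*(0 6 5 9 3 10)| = 21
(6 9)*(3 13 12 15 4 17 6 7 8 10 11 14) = (3 13 12 15 4 17 6 9 7 8 10 11 14) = [0, 1, 2, 13, 17, 5, 9, 8, 10, 7, 11, 14, 15, 12, 3, 4, 16, 6]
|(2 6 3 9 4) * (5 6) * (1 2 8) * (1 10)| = |(1 2 5 6 3 9 4 8 10)| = 9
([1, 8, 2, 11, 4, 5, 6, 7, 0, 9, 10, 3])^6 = [0, 1, 2, 3, 4, 5, 6, 7, 8, 9, 10, 11]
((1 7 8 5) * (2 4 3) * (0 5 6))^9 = (0 7)(1 6)(5 8)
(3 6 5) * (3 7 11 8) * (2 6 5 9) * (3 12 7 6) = (2 3 5 6 9)(7 11 8 12) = [0, 1, 3, 5, 4, 6, 9, 11, 12, 2, 10, 8, 7]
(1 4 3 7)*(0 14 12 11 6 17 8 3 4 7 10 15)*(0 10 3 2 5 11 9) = (0 14 12 9)(1 7)(2 5 11 6 17 8)(10 15) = [14, 7, 5, 3, 4, 11, 17, 1, 2, 0, 15, 6, 9, 13, 12, 10, 16, 8]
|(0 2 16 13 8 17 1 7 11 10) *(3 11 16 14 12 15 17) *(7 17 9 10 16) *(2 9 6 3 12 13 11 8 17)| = 30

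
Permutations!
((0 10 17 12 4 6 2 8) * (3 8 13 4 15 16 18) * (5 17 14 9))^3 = (0 9 12 18)(2 6 4 13)(3 10 5 15)(8 14 17 16)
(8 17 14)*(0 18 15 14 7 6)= (0 18 15 14 8 17 7 6)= [18, 1, 2, 3, 4, 5, 0, 6, 17, 9, 10, 11, 12, 13, 8, 14, 16, 7, 15]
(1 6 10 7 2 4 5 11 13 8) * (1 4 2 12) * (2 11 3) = [0, 6, 11, 2, 5, 3, 10, 12, 4, 9, 7, 13, 1, 8] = (1 6 10 7 12)(2 11 13 8 4 5 3)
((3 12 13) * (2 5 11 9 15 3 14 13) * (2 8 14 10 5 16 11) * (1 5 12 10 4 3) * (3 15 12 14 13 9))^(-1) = (1 15 4 13 8 12 9 14 10 3 11 16 2 5)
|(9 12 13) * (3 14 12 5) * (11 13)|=|(3 14 12 11 13 9 5)|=7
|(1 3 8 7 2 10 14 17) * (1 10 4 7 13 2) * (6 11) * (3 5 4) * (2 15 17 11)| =|(1 5 4 7)(2 3 8 13 15 17 10 14 11 6)| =20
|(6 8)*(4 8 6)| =|(4 8)| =2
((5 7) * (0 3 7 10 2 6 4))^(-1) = ((0 3 7 5 10 2 6 4))^(-1) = (0 4 6 2 10 5 7 3)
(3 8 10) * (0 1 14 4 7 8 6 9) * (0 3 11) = [1, 14, 2, 6, 7, 5, 9, 8, 10, 3, 11, 0, 12, 13, 4] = (0 1 14 4 7 8 10 11)(3 6 9)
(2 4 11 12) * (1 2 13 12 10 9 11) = (1 2 4)(9 11 10)(12 13) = [0, 2, 4, 3, 1, 5, 6, 7, 8, 11, 9, 10, 13, 12]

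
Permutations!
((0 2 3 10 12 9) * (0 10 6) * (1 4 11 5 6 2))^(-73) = (0 6 5 11 4 1)(2 3)(9 12 10)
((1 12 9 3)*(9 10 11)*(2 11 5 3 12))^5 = ((1 2 11 9 12 10 5 3))^5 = (1 10 11 3 12 2 5 9)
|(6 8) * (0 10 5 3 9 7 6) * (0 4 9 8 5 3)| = |(0 10 3 8 4 9 7 6 5)| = 9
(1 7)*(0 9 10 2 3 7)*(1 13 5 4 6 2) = (0 9 10 1)(2 3 7 13 5 4 6) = [9, 0, 3, 7, 6, 4, 2, 13, 8, 10, 1, 11, 12, 5]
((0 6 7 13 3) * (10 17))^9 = ((0 6 7 13 3)(10 17))^9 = (0 3 13 7 6)(10 17)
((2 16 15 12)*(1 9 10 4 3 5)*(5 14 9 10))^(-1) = ((1 10 4 3 14 9 5)(2 16 15 12))^(-1) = (1 5 9 14 3 4 10)(2 12 15 16)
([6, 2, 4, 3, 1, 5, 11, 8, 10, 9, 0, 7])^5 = [10, 4, 1, 3, 2, 5, 0, 11, 7, 9, 8, 6]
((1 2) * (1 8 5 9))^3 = (1 5 2 9 8)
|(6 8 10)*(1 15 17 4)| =|(1 15 17 4)(6 8 10)| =12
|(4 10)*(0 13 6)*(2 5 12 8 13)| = 14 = |(0 2 5 12 8 13 6)(4 10)|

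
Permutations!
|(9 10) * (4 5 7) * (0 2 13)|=|(0 2 13)(4 5 7)(9 10)|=6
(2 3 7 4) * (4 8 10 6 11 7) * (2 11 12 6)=(2 3 4 11 7 8 10)(6 12)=[0, 1, 3, 4, 11, 5, 12, 8, 10, 9, 2, 7, 6]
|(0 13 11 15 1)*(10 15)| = 6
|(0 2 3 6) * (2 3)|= 3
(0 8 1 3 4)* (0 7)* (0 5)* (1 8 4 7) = (8)(0 4 1 3 7 5) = [4, 3, 2, 7, 1, 0, 6, 5, 8]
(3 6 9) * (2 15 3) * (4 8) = (2 15 3 6 9)(4 8) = [0, 1, 15, 6, 8, 5, 9, 7, 4, 2, 10, 11, 12, 13, 14, 3]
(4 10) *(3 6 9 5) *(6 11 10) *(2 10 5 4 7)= (2 10 7)(3 11 5)(4 6 9)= [0, 1, 10, 11, 6, 3, 9, 2, 8, 4, 7, 5]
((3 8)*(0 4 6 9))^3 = (0 9 6 4)(3 8)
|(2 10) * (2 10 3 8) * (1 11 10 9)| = |(1 11 10 9)(2 3 8)| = 12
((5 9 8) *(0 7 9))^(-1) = ((0 7 9 8 5))^(-1) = (0 5 8 9 7)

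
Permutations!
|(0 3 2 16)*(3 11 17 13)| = 7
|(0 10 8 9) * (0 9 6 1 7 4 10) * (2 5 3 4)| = |(1 7 2 5 3 4 10 8 6)| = 9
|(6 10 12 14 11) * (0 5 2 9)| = 20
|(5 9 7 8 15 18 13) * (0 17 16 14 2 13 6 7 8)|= |(0 17 16 14 2 13 5 9 8 15 18 6 7)|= 13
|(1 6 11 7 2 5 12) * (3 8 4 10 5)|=11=|(1 6 11 7 2 3 8 4 10 5 12)|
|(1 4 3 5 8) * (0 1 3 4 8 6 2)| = 7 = |(0 1 8 3 5 6 2)|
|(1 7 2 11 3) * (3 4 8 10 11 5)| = |(1 7 2 5 3)(4 8 10 11)| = 20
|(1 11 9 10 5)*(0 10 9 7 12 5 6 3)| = 20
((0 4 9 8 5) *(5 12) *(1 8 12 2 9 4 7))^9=((0 7 1 8 2 9 12 5))^9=(0 7 1 8 2 9 12 5)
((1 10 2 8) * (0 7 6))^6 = (1 2)(8 10) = ((0 7 6)(1 10 2 8))^6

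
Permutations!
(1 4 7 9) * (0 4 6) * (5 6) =(0 4 7 9 1 5 6) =[4, 5, 2, 3, 7, 6, 0, 9, 8, 1]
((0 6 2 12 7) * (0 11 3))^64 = (0 6 2 12 7 11 3)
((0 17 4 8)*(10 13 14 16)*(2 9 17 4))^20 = ((0 4 8)(2 9 17)(10 13 14 16))^20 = (0 8 4)(2 17 9)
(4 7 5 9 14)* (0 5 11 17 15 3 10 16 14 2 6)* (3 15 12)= (0 5 9 2 6)(3 10 16 14 4 7 11 17 12)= [5, 1, 6, 10, 7, 9, 0, 11, 8, 2, 16, 17, 3, 13, 4, 15, 14, 12]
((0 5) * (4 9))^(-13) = (0 5)(4 9)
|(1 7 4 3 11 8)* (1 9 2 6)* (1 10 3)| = |(1 7 4)(2 6 10 3 11 8 9)| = 21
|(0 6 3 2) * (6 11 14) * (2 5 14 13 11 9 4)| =4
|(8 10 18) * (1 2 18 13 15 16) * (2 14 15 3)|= 12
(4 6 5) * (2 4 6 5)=(2 4 5 6)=[0, 1, 4, 3, 5, 6, 2]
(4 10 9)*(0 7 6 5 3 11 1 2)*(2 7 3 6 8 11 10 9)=(0 3 10 2)(1 7 8 11)(4 9)(5 6)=[3, 7, 0, 10, 9, 6, 5, 8, 11, 4, 2, 1]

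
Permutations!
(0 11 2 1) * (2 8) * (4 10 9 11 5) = [5, 0, 1, 3, 10, 4, 6, 7, 2, 11, 9, 8] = (0 5 4 10 9 11 8 2 1)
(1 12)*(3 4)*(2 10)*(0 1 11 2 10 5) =(0 1 12 11 2 5)(3 4) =[1, 12, 5, 4, 3, 0, 6, 7, 8, 9, 10, 2, 11]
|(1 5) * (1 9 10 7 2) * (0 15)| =|(0 15)(1 5 9 10 7 2)| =6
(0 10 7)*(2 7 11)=(0 10 11 2 7)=[10, 1, 7, 3, 4, 5, 6, 0, 8, 9, 11, 2]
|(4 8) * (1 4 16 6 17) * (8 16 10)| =10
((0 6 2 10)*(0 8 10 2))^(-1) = (0 6)(8 10)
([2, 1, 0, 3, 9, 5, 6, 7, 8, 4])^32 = (9)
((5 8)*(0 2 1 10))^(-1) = (0 10 1 2)(5 8)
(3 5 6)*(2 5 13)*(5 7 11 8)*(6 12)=[0, 1, 7, 13, 4, 12, 3, 11, 5, 9, 10, 8, 6, 2]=(2 7 11 8 5 12 6 3 13)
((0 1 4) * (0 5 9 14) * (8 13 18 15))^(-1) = (0 14 9 5 4 1)(8 15 18 13)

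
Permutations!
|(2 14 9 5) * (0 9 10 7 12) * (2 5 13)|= 8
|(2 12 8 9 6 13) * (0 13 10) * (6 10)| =|(0 13 2 12 8 9 10)| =7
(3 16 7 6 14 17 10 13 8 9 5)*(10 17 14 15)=(17)(3 16 7 6 15 10 13 8 9 5)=[0, 1, 2, 16, 4, 3, 15, 6, 9, 5, 13, 11, 12, 8, 14, 10, 7, 17]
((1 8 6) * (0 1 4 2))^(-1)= (0 2 4 6 8 1)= ((0 1 8 6 4 2))^(-1)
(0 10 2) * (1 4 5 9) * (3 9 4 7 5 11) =[10, 7, 0, 9, 11, 4, 6, 5, 8, 1, 2, 3] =(0 10 2)(1 7 5 4 11 3 9)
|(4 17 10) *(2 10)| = 4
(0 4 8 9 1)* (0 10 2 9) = (0 4 8)(1 10 2 9) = [4, 10, 9, 3, 8, 5, 6, 7, 0, 1, 2]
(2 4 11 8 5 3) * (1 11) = [0, 11, 4, 2, 1, 3, 6, 7, 5, 9, 10, 8] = (1 11 8 5 3 2 4)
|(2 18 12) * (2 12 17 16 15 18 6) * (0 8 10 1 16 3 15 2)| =28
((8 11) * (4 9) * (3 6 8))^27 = (3 11 8 6)(4 9)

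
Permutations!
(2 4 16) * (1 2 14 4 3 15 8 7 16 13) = (1 2 3 15 8 7 16 14 4 13) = [0, 2, 3, 15, 13, 5, 6, 16, 7, 9, 10, 11, 12, 1, 4, 8, 14]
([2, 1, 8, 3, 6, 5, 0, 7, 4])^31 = (0 2 8 4 6)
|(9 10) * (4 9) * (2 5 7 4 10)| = 5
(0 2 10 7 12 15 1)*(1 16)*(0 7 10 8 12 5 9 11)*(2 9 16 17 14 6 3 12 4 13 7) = (0 9 11)(1 2 8 4 13 7 5 16)(3 12 15 17 14 6) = [9, 2, 8, 12, 13, 16, 3, 5, 4, 11, 10, 0, 15, 7, 6, 17, 1, 14]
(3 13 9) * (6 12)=(3 13 9)(6 12)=[0, 1, 2, 13, 4, 5, 12, 7, 8, 3, 10, 11, 6, 9]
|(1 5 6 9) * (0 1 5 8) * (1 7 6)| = 7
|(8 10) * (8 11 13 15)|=|(8 10 11 13 15)|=5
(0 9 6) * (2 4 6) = (0 9 2 4 6) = [9, 1, 4, 3, 6, 5, 0, 7, 8, 2]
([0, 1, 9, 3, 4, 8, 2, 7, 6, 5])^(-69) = [0, 1, 9, 3, 4, 8, 2, 7, 6, 5]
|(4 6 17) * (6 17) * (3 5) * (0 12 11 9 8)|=10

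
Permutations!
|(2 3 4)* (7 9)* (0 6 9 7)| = 3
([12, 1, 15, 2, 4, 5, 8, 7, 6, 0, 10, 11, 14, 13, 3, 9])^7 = [0, 1, 2, 3, 4, 5, 8, 7, 6, 9, 10, 11, 12, 13, 14, 15]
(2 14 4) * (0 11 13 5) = (0 11 13 5)(2 14 4) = [11, 1, 14, 3, 2, 0, 6, 7, 8, 9, 10, 13, 12, 5, 4]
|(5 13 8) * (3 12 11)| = |(3 12 11)(5 13 8)| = 3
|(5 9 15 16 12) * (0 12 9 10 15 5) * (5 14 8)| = |(0 12)(5 10 15 16 9 14 8)| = 14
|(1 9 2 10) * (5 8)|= |(1 9 2 10)(5 8)|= 4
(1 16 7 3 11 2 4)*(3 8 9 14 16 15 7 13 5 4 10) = [0, 15, 10, 11, 1, 4, 6, 8, 9, 14, 3, 2, 12, 5, 16, 7, 13] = (1 15 7 8 9 14 16 13 5 4)(2 10 3 11)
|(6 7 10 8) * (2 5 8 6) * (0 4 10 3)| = 6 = |(0 4 10 6 7 3)(2 5 8)|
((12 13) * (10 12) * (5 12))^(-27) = ((5 12 13 10))^(-27) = (5 12 13 10)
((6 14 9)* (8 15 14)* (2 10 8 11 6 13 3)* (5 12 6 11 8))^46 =(2 5 6 15 9 3 10 12 8 14 13)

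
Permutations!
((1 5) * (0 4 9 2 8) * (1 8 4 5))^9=((0 5 8)(2 4 9))^9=(9)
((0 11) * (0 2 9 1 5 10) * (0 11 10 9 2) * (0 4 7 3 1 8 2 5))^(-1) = (0 1 3 7 4 11 10)(2 8 9 5)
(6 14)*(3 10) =(3 10)(6 14) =[0, 1, 2, 10, 4, 5, 14, 7, 8, 9, 3, 11, 12, 13, 6]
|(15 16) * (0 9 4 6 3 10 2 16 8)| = |(0 9 4 6 3 10 2 16 15 8)| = 10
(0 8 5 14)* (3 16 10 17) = (0 8 5 14)(3 16 10 17) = [8, 1, 2, 16, 4, 14, 6, 7, 5, 9, 17, 11, 12, 13, 0, 15, 10, 3]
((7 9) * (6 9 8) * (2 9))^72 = (2 7 6 9 8)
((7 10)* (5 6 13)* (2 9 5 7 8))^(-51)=((2 9 5 6 13 7 10 8))^(-51)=(2 7 5 8 13 9 10 6)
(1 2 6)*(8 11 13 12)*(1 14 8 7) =(1 2 6 14 8 11 13 12 7) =[0, 2, 6, 3, 4, 5, 14, 1, 11, 9, 10, 13, 7, 12, 8]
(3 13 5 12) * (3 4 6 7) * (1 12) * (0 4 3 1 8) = (0 4 6 7 1 12 3 13 5 8) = [4, 12, 2, 13, 6, 8, 7, 1, 0, 9, 10, 11, 3, 5]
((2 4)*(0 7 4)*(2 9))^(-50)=((0 7 4 9 2))^(-50)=(9)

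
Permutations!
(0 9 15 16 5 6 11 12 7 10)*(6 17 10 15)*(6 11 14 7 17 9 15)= [15, 1, 2, 3, 4, 9, 14, 6, 8, 11, 0, 12, 17, 13, 7, 16, 5, 10]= (0 15 16 5 9 11 12 17 10)(6 14 7)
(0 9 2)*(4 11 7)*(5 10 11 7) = (0 9 2)(4 7)(5 10 11) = [9, 1, 0, 3, 7, 10, 6, 4, 8, 2, 11, 5]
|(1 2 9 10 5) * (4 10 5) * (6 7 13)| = 12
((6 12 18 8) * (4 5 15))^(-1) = (4 15 5)(6 8 18 12)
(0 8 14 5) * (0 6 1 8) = [0, 8, 2, 3, 4, 6, 1, 7, 14, 9, 10, 11, 12, 13, 5] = (1 8 14 5 6)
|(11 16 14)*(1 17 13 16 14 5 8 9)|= 14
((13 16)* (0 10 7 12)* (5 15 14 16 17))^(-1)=(0 12 7 10)(5 17 13 16 14 15)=((0 10 7 12)(5 15 14 16 13 17))^(-1)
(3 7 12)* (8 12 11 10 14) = [0, 1, 2, 7, 4, 5, 6, 11, 12, 9, 14, 10, 3, 13, 8] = (3 7 11 10 14 8 12)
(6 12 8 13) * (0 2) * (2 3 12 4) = (0 3 12 8 13 6 4 2) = [3, 1, 0, 12, 2, 5, 4, 7, 13, 9, 10, 11, 8, 6]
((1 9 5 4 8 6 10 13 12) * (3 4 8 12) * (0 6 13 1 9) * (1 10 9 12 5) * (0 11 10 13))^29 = ((0 6 9 1 11 10 13 3 4 5 8))^29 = (0 3 1 8 13 9 5 10 6 4 11)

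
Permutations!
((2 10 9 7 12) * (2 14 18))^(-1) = ((2 10 9 7 12 14 18))^(-1) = (2 18 14 12 7 9 10)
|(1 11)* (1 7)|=3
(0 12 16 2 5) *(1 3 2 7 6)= (0 12 16 7 6 1 3 2 5)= [12, 3, 5, 2, 4, 0, 1, 6, 8, 9, 10, 11, 16, 13, 14, 15, 7]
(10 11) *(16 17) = (10 11)(16 17) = [0, 1, 2, 3, 4, 5, 6, 7, 8, 9, 11, 10, 12, 13, 14, 15, 17, 16]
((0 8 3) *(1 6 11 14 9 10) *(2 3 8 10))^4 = ((0 10 1 6 11 14 9 2 3))^4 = (0 11 3 6 2 1 9 10 14)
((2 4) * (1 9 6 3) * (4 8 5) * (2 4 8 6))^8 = ((1 9 2 6 3)(5 8))^8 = (1 6 9 3 2)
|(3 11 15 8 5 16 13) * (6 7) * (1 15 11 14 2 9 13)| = 10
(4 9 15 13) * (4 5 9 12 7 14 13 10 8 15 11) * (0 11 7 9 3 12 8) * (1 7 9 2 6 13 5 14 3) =(0 11 4 8 15 10)(1 7 3 12 2 6 13 14 5) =[11, 7, 6, 12, 8, 1, 13, 3, 15, 9, 0, 4, 2, 14, 5, 10]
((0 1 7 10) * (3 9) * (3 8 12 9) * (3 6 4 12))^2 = ((0 1 7 10)(3 6 4 12 9 8))^2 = (0 7)(1 10)(3 4 9)(6 12 8)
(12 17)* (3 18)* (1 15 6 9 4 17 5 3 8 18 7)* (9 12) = (1 15 6 12 5 3 7)(4 17 9)(8 18) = [0, 15, 2, 7, 17, 3, 12, 1, 18, 4, 10, 11, 5, 13, 14, 6, 16, 9, 8]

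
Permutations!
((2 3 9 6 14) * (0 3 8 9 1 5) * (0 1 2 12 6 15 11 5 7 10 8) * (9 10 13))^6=((0 3 2)(1 7 13 9 15 11 5)(6 14 12)(8 10))^6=(1 5 11 15 9 13 7)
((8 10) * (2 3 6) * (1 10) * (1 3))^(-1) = (1 2 6 3 8 10) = ((1 10 8 3 6 2))^(-1)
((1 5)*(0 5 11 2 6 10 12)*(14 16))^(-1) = (0 12 10 6 2 11 1 5)(14 16)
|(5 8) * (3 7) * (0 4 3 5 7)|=|(0 4 3)(5 8 7)|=3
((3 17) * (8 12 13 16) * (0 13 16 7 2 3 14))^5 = ((0 13 7 2 3 17 14)(8 12 16))^5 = (0 17 2 13 14 3 7)(8 16 12)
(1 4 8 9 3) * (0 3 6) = (0 3 1 4 8 9 6) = [3, 4, 2, 1, 8, 5, 0, 7, 9, 6]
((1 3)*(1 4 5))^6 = ((1 3 4 5))^6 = (1 4)(3 5)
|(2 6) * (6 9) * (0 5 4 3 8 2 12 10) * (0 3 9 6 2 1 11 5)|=|(1 11 5 4 9 2 6 12 10 3 8)|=11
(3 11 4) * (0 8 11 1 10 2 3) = (0 8 11 4)(1 10 2 3) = [8, 10, 3, 1, 0, 5, 6, 7, 11, 9, 2, 4]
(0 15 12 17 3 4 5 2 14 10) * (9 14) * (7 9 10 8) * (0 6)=(0 15 12 17 3 4 5 2 10 6)(7 9 14 8)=[15, 1, 10, 4, 5, 2, 0, 9, 7, 14, 6, 11, 17, 13, 8, 12, 16, 3]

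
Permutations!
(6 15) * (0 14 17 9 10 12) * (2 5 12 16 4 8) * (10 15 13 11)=(0 14 17 9 15 6 13 11 10 16 4 8 2 5 12)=[14, 1, 5, 3, 8, 12, 13, 7, 2, 15, 16, 10, 0, 11, 17, 6, 4, 9]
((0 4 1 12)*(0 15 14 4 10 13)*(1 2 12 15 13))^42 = (0 2 15)(1 13 4)(10 12 14)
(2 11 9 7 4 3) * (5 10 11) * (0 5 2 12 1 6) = (0 5 10 11 9 7 4 3 12 1 6) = [5, 6, 2, 12, 3, 10, 0, 4, 8, 7, 11, 9, 1]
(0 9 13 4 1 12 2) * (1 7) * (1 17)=(0 9 13 4 7 17 1 12 2)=[9, 12, 0, 3, 7, 5, 6, 17, 8, 13, 10, 11, 2, 4, 14, 15, 16, 1]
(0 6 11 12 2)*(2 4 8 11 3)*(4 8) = [6, 1, 0, 2, 4, 5, 3, 7, 11, 9, 10, 12, 8] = (0 6 3 2)(8 11 12)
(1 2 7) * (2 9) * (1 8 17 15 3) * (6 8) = [0, 9, 7, 1, 4, 5, 8, 6, 17, 2, 10, 11, 12, 13, 14, 3, 16, 15] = (1 9 2 7 6 8 17 15 3)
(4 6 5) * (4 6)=[0, 1, 2, 3, 4, 6, 5]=(5 6)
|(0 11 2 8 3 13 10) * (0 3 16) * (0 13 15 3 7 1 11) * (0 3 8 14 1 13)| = |(0 3 15 8 16)(1 11 2 14)(7 13 10)| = 60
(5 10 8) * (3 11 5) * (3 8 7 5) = (3 11)(5 10 7) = [0, 1, 2, 11, 4, 10, 6, 5, 8, 9, 7, 3]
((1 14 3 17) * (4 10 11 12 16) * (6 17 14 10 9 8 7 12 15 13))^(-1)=((1 10 11 15 13 6 17)(3 14)(4 9 8 7 12 16))^(-1)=(1 17 6 13 15 11 10)(3 14)(4 16 12 7 8 9)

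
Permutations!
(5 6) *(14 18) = [0, 1, 2, 3, 4, 6, 5, 7, 8, 9, 10, 11, 12, 13, 18, 15, 16, 17, 14] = (5 6)(14 18)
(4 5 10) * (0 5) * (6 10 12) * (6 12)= (12)(0 5 6 10 4)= [5, 1, 2, 3, 0, 6, 10, 7, 8, 9, 4, 11, 12]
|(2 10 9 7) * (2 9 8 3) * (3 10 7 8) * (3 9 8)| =|(2 7 8 10 9 3)| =6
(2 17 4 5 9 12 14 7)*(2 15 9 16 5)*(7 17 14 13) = (2 14 17 4)(5 16)(7 15 9 12 13) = [0, 1, 14, 3, 2, 16, 6, 15, 8, 12, 10, 11, 13, 7, 17, 9, 5, 4]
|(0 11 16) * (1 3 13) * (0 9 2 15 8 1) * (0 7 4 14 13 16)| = 28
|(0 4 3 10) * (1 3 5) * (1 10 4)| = 6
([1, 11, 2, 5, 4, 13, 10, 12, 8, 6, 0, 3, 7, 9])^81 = [0, 1, 2, 3, 4, 5, 6, 12, 8, 9, 10, 11, 7, 13]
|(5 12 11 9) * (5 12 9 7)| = |(5 9 12 11 7)| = 5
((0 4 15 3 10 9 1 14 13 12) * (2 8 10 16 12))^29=((0 4 15 3 16 12)(1 14 13 2 8 10 9))^29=(0 12 16 3 15 4)(1 14 13 2 8 10 9)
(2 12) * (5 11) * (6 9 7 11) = (2 12)(5 6 9 7 11) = [0, 1, 12, 3, 4, 6, 9, 11, 8, 7, 10, 5, 2]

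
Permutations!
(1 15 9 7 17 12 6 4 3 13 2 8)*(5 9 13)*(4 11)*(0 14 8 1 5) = (0 14 8 5 9 7 17 12 6 11 4 3)(1 15 13 2) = [14, 15, 1, 0, 3, 9, 11, 17, 5, 7, 10, 4, 6, 2, 8, 13, 16, 12]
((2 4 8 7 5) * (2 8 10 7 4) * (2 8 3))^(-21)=(10)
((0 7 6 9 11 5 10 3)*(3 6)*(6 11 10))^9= (5 11 10 9 6)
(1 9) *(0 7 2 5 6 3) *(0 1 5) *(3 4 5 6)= [7, 9, 0, 1, 5, 3, 4, 2, 8, 6]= (0 7 2)(1 9 6 4 5 3)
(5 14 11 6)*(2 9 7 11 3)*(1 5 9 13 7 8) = (1 5 14 3 2 13 7 11 6 9 8) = [0, 5, 13, 2, 4, 14, 9, 11, 1, 8, 10, 6, 12, 7, 3]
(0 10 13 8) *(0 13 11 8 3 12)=[10, 1, 2, 12, 4, 5, 6, 7, 13, 9, 11, 8, 0, 3]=(0 10 11 8 13 3 12)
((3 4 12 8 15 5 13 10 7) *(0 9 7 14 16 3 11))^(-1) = (0 11 7 9)(3 16 14 10 13 5 15 8 12 4)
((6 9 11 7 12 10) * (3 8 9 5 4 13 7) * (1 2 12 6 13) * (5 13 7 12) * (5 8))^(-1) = (1 4 5 3 11 9 8 2)(6 7 10 12 13)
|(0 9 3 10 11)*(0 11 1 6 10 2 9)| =3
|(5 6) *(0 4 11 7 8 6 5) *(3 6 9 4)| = 15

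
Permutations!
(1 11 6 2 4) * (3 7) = [0, 11, 4, 7, 1, 5, 2, 3, 8, 9, 10, 6] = (1 11 6 2 4)(3 7)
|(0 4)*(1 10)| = 2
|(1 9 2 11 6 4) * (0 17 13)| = 6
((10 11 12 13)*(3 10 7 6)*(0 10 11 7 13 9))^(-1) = ((13)(0 10 7 6 3 11 12 9))^(-1) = (13)(0 9 12 11 3 6 7 10)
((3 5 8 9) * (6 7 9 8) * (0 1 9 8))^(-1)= ((0 1 9 3 5 6 7 8))^(-1)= (0 8 7 6 5 3 9 1)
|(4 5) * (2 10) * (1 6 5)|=|(1 6 5 4)(2 10)|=4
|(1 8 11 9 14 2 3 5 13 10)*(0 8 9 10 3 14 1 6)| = |(0 8 11 10 6)(1 9)(2 14)(3 5 13)| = 30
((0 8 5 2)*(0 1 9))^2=((0 8 5 2 1 9))^2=(0 5 1)(2 9 8)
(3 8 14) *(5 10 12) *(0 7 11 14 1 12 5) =[7, 12, 2, 8, 4, 10, 6, 11, 1, 9, 5, 14, 0, 13, 3] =(0 7 11 14 3 8 1 12)(5 10)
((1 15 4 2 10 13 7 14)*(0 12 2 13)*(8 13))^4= (1 13 15 7 4 14 8)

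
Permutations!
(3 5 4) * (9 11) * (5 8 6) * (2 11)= (2 11 9)(3 8 6 5 4)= [0, 1, 11, 8, 3, 4, 5, 7, 6, 2, 10, 9]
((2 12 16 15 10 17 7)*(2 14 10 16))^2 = ((2 12)(7 14 10 17)(15 16))^2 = (7 10)(14 17)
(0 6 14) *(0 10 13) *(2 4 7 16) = (0 6 14 10 13)(2 4 7 16) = [6, 1, 4, 3, 7, 5, 14, 16, 8, 9, 13, 11, 12, 0, 10, 15, 2]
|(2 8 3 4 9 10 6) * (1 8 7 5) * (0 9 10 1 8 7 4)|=|(0 9 1 7 5 8 3)(2 4 10 6)|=28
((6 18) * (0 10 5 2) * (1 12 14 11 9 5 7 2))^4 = (18)(1 9 14)(5 11 12)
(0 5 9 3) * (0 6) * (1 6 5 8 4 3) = (0 8 4 3 5 9 1 6) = [8, 6, 2, 5, 3, 9, 0, 7, 4, 1]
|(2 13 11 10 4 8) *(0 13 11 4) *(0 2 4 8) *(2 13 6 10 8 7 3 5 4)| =24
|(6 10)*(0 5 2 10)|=5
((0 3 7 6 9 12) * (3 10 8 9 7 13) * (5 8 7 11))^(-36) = (13)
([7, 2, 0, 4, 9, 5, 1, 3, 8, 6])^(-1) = [2, 6, 1, 7, 3, 5, 9, 0, 8, 4]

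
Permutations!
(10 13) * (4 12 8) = [0, 1, 2, 3, 12, 5, 6, 7, 4, 9, 13, 11, 8, 10] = (4 12 8)(10 13)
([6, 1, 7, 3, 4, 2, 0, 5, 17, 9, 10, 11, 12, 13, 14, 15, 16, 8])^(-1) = (0 6)(2 5 7)(8 17)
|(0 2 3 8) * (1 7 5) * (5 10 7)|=4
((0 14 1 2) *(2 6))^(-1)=((0 14 1 6 2))^(-1)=(0 2 6 1 14)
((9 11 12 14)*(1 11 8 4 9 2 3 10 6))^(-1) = ((1 11 12 14 2 3 10 6)(4 9 8))^(-1) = (1 6 10 3 2 14 12 11)(4 8 9)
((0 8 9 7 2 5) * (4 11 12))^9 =((0 8 9 7 2 5)(4 11 12))^9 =(12)(0 7)(2 8)(5 9)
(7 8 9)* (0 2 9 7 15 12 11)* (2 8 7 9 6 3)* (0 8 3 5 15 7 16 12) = (0 3 2 6 5 15)(7 16 12 11 8 9) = [3, 1, 6, 2, 4, 15, 5, 16, 9, 7, 10, 8, 11, 13, 14, 0, 12]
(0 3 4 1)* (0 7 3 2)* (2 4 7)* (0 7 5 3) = [4, 2, 7, 5, 1, 3, 6, 0] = (0 4 1 2 7)(3 5)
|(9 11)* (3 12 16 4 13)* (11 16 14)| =8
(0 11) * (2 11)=(0 2 11)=[2, 1, 11, 3, 4, 5, 6, 7, 8, 9, 10, 0]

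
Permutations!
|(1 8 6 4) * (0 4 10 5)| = |(0 4 1 8 6 10 5)| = 7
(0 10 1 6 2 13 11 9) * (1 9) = (0 10 9)(1 6 2 13 11) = [10, 6, 13, 3, 4, 5, 2, 7, 8, 0, 9, 1, 12, 11]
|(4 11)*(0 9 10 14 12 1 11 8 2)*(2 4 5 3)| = 10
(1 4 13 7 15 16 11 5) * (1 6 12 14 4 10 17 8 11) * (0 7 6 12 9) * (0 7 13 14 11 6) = (0 13)(1 10 17 8 6 9 7 15 16)(4 14)(5 12 11) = [13, 10, 2, 3, 14, 12, 9, 15, 6, 7, 17, 5, 11, 0, 4, 16, 1, 8]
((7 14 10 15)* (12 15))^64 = (7 15 12 10 14)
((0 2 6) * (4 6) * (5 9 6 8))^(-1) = ((0 2 4 8 5 9 6))^(-1) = (0 6 9 5 8 4 2)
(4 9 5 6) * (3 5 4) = (3 5 6)(4 9) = [0, 1, 2, 5, 9, 6, 3, 7, 8, 4]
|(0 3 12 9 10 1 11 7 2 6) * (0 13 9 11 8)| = 12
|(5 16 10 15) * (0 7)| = |(0 7)(5 16 10 15)| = 4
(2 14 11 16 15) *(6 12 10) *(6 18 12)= (2 14 11 16 15)(10 18 12)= [0, 1, 14, 3, 4, 5, 6, 7, 8, 9, 18, 16, 10, 13, 11, 2, 15, 17, 12]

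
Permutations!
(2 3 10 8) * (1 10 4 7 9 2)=(1 10 8)(2 3 4 7 9)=[0, 10, 3, 4, 7, 5, 6, 9, 1, 2, 8]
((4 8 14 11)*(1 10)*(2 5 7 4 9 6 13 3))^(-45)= ((1 10)(2 5 7 4 8 14 11 9 6 13 3))^(-45)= (1 10)(2 3 13 6 9 11 14 8 4 7 5)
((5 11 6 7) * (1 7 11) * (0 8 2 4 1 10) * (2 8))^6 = ((0 2 4 1 7 5 10)(6 11))^6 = (11)(0 10 5 7 1 4 2)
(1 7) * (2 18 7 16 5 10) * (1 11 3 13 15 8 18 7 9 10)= [0, 16, 7, 13, 4, 1, 6, 11, 18, 10, 2, 3, 12, 15, 14, 8, 5, 17, 9]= (1 16 5)(2 7 11 3 13 15 8 18 9 10)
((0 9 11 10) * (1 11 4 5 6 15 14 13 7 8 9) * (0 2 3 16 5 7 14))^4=((0 1 11 10 2 3 16 5 6 15)(4 7 8 9)(13 14))^4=(0 2 6 11 16)(1 3 15 10 5)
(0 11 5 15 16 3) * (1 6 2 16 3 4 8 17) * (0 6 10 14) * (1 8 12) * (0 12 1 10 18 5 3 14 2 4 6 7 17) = (0 11 3 7 17 8)(1 18 5 15 14 12 10 2 16 6 4) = [11, 18, 16, 7, 1, 15, 4, 17, 0, 9, 2, 3, 10, 13, 12, 14, 6, 8, 5]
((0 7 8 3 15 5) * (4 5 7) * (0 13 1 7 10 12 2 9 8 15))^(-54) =(0 8 2 10 7 13 4 3 9 12 15 1 5)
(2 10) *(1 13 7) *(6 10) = [0, 13, 6, 3, 4, 5, 10, 1, 8, 9, 2, 11, 12, 7] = (1 13 7)(2 6 10)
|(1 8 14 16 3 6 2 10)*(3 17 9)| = 10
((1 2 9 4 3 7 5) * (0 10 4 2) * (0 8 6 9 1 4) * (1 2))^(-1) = (0 10)(1 9 6 8)(3 4 5 7)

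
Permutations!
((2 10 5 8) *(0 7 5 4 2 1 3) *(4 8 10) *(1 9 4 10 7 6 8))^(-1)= ((0 6 8 9 4 2 10 1 3)(5 7))^(-1)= (0 3 1 10 2 4 9 8 6)(5 7)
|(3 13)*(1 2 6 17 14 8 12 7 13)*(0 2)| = 11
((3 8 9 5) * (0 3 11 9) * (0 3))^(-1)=((3 8)(5 11 9))^(-1)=(3 8)(5 9 11)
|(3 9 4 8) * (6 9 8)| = 6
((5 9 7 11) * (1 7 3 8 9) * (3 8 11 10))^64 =((1 7 10 3 11 5)(8 9))^64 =(1 11 10)(3 7 5)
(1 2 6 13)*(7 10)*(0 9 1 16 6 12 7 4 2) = [9, 0, 12, 3, 2, 5, 13, 10, 8, 1, 4, 11, 7, 16, 14, 15, 6] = (0 9 1)(2 12 7 10 4)(6 13 16)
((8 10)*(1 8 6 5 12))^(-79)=(1 12 5 6 10 8)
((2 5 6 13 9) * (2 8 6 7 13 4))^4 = ((2 5 7 13 9 8 6 4))^4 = (2 9)(4 13)(5 8)(6 7)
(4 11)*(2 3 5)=(2 3 5)(4 11)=[0, 1, 3, 5, 11, 2, 6, 7, 8, 9, 10, 4]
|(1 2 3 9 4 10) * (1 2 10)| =6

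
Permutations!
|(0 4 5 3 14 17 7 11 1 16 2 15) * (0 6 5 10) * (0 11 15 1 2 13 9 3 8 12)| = |(0 4 10 11 2 1 16 13 9 3 14 17 7 15 6 5 8 12)| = 18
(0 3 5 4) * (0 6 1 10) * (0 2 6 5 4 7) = (0 3 4 5 7)(1 10 2 6) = [3, 10, 6, 4, 5, 7, 1, 0, 8, 9, 2]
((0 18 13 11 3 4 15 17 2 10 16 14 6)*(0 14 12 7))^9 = (0 10 4 18 16 15 13 12 17 11 7 2 3)(6 14)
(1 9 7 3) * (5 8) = (1 9 7 3)(5 8) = [0, 9, 2, 1, 4, 8, 6, 3, 5, 7]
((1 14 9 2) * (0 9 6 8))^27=((0 9 2 1 14 6 8))^27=(0 8 6 14 1 2 9)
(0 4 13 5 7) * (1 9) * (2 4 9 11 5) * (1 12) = (0 9 12 1 11 5 7)(2 4 13) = [9, 11, 4, 3, 13, 7, 6, 0, 8, 12, 10, 5, 1, 2]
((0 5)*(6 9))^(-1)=((0 5)(6 9))^(-1)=(0 5)(6 9)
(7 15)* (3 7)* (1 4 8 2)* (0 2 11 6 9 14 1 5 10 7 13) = (0 2 5 10 7 15 3 13)(1 4 8 11 6 9 14) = [2, 4, 5, 13, 8, 10, 9, 15, 11, 14, 7, 6, 12, 0, 1, 3]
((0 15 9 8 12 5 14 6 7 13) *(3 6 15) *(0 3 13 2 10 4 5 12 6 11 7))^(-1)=((0 13 3 11 7 2 10 4 5 14 15 9 8 6))^(-1)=(0 6 8 9 15 14 5 4 10 2 7 11 3 13)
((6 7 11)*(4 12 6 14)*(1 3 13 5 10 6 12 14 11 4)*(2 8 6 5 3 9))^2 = (1 2 6 4)(7 14 9 8)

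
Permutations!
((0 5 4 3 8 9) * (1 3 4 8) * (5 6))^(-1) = ((0 6 5 8 9)(1 3))^(-1) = (0 9 8 5 6)(1 3)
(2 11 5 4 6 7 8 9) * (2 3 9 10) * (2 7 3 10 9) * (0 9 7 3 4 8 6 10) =(0 9)(2 11 5 8 7 6 4 10 3) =[9, 1, 11, 2, 10, 8, 4, 6, 7, 0, 3, 5]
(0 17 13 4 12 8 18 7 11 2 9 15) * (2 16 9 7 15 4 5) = (0 17 13 5 2 7 11 16 9 4 12 8 18 15) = [17, 1, 7, 3, 12, 2, 6, 11, 18, 4, 10, 16, 8, 5, 14, 0, 9, 13, 15]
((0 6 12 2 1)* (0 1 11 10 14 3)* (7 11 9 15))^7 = (0 11 2 3 7 12 14 15 6 10 9)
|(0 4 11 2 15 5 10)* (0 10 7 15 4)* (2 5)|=6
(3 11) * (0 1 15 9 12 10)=(0 1 15 9 12 10)(3 11)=[1, 15, 2, 11, 4, 5, 6, 7, 8, 12, 0, 3, 10, 13, 14, 9]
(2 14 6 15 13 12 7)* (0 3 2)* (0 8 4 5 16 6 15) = [3, 1, 14, 2, 5, 16, 0, 8, 4, 9, 10, 11, 7, 12, 15, 13, 6] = (0 3 2 14 15 13 12 7 8 4 5 16 6)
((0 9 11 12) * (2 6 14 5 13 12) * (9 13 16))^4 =((0 13 12)(2 6 14 5 16 9 11))^4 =(0 13 12)(2 16 6 9 14 11 5)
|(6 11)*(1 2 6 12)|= |(1 2 6 11 12)|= 5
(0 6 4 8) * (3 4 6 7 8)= (0 7 8)(3 4)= [7, 1, 2, 4, 3, 5, 6, 8, 0]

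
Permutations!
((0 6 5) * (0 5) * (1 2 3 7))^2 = (1 3)(2 7)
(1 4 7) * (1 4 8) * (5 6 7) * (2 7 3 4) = (1 8)(2 7)(3 4 5 6) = [0, 8, 7, 4, 5, 6, 3, 2, 1]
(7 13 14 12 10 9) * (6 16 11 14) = (6 16 11 14 12 10 9 7 13) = [0, 1, 2, 3, 4, 5, 16, 13, 8, 7, 9, 14, 10, 6, 12, 15, 11]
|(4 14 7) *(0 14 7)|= |(0 14)(4 7)|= 2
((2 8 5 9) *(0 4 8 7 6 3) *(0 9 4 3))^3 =(0 2)(3 7)(6 9)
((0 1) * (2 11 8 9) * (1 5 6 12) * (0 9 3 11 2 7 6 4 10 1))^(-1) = (0 12 6 7 9 1 10 4 5)(3 8 11) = ((0 5 4 10 1 9 7 6 12)(3 11 8))^(-1)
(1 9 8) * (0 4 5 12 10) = [4, 9, 2, 3, 5, 12, 6, 7, 1, 8, 0, 11, 10] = (0 4 5 12 10)(1 9 8)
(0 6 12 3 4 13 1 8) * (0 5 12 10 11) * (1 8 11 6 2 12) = (0 2 12 3 4 13 8 5 1 11)(6 10) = [2, 11, 12, 4, 13, 1, 10, 7, 5, 9, 6, 0, 3, 8]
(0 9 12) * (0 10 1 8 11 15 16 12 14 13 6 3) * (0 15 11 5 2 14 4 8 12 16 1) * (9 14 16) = (0 14 13 6 3 15 1 12 10)(2 16 9 4 8 5) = [14, 12, 16, 15, 8, 2, 3, 7, 5, 4, 0, 11, 10, 6, 13, 1, 9]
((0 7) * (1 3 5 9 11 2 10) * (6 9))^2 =((0 7)(1 3 5 6 9 11 2 10))^2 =(1 5 9 2)(3 6 11 10)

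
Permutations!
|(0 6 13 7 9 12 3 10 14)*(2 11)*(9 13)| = |(0 6 9 12 3 10 14)(2 11)(7 13)| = 14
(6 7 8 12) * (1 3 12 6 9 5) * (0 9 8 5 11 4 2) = (0 9 11 4 2)(1 3 12 8 6 7 5) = [9, 3, 0, 12, 2, 1, 7, 5, 6, 11, 10, 4, 8]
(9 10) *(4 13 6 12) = (4 13 6 12)(9 10) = [0, 1, 2, 3, 13, 5, 12, 7, 8, 10, 9, 11, 4, 6]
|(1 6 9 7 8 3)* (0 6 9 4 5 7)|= |(0 6 4 5 7 8 3 1 9)|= 9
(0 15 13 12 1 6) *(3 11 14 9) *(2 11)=(0 15 13 12 1 6)(2 11 14 9 3)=[15, 6, 11, 2, 4, 5, 0, 7, 8, 3, 10, 14, 1, 12, 9, 13]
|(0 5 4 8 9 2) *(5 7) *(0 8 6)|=15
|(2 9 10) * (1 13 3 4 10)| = |(1 13 3 4 10 2 9)| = 7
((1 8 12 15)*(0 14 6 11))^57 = (0 14 6 11)(1 8 12 15)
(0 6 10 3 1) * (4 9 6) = (0 4 9 6 10 3 1) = [4, 0, 2, 1, 9, 5, 10, 7, 8, 6, 3]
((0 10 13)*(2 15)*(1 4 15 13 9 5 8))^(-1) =(0 13 2 15 4 1 8 5 9 10)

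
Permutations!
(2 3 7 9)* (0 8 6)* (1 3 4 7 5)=(0 8 6)(1 3 5)(2 4 7 9)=[8, 3, 4, 5, 7, 1, 0, 9, 6, 2]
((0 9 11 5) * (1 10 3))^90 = (0 11)(5 9)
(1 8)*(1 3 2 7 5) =[0, 8, 7, 2, 4, 1, 6, 5, 3] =(1 8 3 2 7 5)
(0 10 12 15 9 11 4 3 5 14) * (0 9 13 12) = [10, 1, 2, 5, 3, 14, 6, 7, 8, 11, 0, 4, 15, 12, 9, 13] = (0 10)(3 5 14 9 11 4)(12 15 13)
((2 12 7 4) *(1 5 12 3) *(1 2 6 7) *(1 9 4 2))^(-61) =(1 12 4 7 3 5 9 6 2)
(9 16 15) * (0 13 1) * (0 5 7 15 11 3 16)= (0 13 1 5 7 15 9)(3 16 11)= [13, 5, 2, 16, 4, 7, 6, 15, 8, 0, 10, 3, 12, 1, 14, 9, 11]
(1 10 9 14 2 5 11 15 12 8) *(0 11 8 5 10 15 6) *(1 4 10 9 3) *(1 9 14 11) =(0 1 15 12 5 8 4 10 3 9 11 6)(2 14) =[1, 15, 14, 9, 10, 8, 0, 7, 4, 11, 3, 6, 5, 13, 2, 12]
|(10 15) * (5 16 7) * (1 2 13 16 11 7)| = 12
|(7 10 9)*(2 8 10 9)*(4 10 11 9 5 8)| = 15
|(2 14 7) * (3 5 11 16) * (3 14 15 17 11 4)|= 21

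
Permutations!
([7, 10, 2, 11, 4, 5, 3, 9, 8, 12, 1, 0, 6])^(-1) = [11, 10, 2, 6, 4, 5, 12, 0, 8, 7, 1, 3, 9]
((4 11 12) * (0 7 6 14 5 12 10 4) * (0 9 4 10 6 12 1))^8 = (0 5 6 4 12)(1 14 11 9 7)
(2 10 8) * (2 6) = (2 10 8 6) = [0, 1, 10, 3, 4, 5, 2, 7, 6, 9, 8]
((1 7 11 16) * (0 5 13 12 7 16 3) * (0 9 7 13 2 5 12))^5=((0 12 13)(1 16)(2 5)(3 9 7 11))^5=(0 13 12)(1 16)(2 5)(3 9 7 11)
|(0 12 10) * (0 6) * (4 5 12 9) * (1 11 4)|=|(0 9 1 11 4 5 12 10 6)|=9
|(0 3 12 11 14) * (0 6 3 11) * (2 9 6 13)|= |(0 11 14 13 2 9 6 3 12)|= 9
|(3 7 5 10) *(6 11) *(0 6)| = 12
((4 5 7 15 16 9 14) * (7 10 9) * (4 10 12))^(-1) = ((4 5 12)(7 15 16)(9 14 10))^(-1) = (4 12 5)(7 16 15)(9 10 14)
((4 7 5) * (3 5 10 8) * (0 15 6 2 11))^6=(0 15 6 2 11)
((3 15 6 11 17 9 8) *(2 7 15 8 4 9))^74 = ((2 7 15 6 11 17)(3 8)(4 9))^74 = (2 15 11)(6 17 7)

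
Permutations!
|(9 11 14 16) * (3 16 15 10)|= 7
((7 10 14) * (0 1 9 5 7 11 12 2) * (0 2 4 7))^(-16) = (4 10 11)(7 14 12)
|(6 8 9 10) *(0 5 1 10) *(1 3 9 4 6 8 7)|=12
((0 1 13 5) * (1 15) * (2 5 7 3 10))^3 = (0 13 10)(1 3 5)(2 15 7)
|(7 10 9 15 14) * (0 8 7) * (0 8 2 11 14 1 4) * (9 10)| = |(0 2 11 14 8 7 9 15 1 4)| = 10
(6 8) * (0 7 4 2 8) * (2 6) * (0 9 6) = (0 7 4)(2 8)(6 9) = [7, 1, 8, 3, 0, 5, 9, 4, 2, 6]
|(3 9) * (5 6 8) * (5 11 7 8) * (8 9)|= 10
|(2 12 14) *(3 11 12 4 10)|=7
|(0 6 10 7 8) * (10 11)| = |(0 6 11 10 7 8)| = 6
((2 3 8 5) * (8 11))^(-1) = ((2 3 11 8 5))^(-1) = (2 5 8 11 3)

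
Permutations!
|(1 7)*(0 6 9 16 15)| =10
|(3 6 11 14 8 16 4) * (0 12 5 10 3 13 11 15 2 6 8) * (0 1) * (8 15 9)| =16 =|(0 12 5 10 3 15 2 6 9 8 16 4 13 11 14 1)|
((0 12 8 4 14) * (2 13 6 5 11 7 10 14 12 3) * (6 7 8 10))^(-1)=((0 3 2 13 7 6 5 11 8 4 12 10 14))^(-1)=(0 14 10 12 4 8 11 5 6 7 13 2 3)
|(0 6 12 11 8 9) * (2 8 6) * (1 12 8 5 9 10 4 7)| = |(0 2 5 9)(1 12 11 6 8 10 4 7)| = 8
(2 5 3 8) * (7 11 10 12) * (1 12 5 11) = [0, 12, 11, 8, 4, 3, 6, 1, 2, 9, 5, 10, 7] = (1 12 7)(2 11 10 5 3 8)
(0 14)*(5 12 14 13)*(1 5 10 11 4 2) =[13, 5, 1, 3, 2, 12, 6, 7, 8, 9, 11, 4, 14, 10, 0] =(0 13 10 11 4 2 1 5 12 14)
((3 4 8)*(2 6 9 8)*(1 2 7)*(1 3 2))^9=(2 6 9 8)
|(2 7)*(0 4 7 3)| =5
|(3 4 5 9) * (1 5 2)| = |(1 5 9 3 4 2)| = 6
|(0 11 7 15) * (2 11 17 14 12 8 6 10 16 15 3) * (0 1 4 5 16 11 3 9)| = 10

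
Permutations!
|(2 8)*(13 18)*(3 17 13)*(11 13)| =10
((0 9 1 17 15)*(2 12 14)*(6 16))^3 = ((0 9 1 17 15)(2 12 14)(6 16))^3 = (0 17 9 15 1)(6 16)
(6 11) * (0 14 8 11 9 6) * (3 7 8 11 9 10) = (0 14 11)(3 7 8 9 6 10) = [14, 1, 2, 7, 4, 5, 10, 8, 9, 6, 3, 0, 12, 13, 11]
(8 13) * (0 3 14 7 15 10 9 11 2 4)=(0 3 14 7 15 10 9 11 2 4)(8 13)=[3, 1, 4, 14, 0, 5, 6, 15, 13, 11, 9, 2, 12, 8, 7, 10]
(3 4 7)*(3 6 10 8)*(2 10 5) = [0, 1, 10, 4, 7, 2, 5, 6, 3, 9, 8] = (2 10 8 3 4 7 6 5)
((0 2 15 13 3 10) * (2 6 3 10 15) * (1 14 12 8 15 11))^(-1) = ((0 6 3 11 1 14 12 8 15 13 10))^(-1) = (0 10 13 15 8 12 14 1 11 3 6)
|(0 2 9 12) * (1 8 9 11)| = |(0 2 11 1 8 9 12)| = 7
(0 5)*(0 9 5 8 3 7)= (0 8 3 7)(5 9)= [8, 1, 2, 7, 4, 9, 6, 0, 3, 5]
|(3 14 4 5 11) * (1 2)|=10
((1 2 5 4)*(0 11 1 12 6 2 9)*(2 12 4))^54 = ((0 11 1 9)(2 5)(6 12))^54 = (12)(0 1)(9 11)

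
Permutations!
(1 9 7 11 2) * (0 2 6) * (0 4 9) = (0 2 1)(4 9 7 11 6) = [2, 0, 1, 3, 9, 5, 4, 11, 8, 7, 10, 6]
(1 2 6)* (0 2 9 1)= (0 2 6)(1 9)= [2, 9, 6, 3, 4, 5, 0, 7, 8, 1]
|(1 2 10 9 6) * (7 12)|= 10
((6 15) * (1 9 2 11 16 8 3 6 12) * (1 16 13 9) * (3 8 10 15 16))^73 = (2 11 13 9)(3 6 16 10 15 12)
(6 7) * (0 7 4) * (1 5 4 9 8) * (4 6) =[7, 5, 2, 3, 0, 6, 9, 4, 1, 8] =(0 7 4)(1 5 6 9 8)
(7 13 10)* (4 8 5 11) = (4 8 5 11)(7 13 10) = [0, 1, 2, 3, 8, 11, 6, 13, 5, 9, 7, 4, 12, 10]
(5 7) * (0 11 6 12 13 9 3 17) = [11, 1, 2, 17, 4, 7, 12, 5, 8, 3, 10, 6, 13, 9, 14, 15, 16, 0] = (0 11 6 12 13 9 3 17)(5 7)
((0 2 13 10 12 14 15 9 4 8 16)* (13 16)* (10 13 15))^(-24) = ((0 2 16)(4 8 15 9)(10 12 14))^(-24) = (16)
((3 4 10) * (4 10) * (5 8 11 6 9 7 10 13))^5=((3 13 5 8 11 6 9 7 10))^5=(3 6 13 9 5 7 8 10 11)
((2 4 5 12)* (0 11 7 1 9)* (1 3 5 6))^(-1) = (0 9 1 6 4 2 12 5 3 7 11)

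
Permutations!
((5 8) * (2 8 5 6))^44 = ((2 8 6))^44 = (2 6 8)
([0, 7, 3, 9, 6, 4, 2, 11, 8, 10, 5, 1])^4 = [0, 7, 5, 4, 9, 3, 10, 11, 8, 6, 2, 1]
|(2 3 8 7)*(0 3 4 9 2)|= |(0 3 8 7)(2 4 9)|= 12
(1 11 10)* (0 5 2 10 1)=[5, 11, 10, 3, 4, 2, 6, 7, 8, 9, 0, 1]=(0 5 2 10)(1 11)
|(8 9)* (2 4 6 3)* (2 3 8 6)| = 6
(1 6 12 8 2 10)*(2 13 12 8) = (1 6 8 13 12 2 10) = [0, 6, 10, 3, 4, 5, 8, 7, 13, 9, 1, 11, 2, 12]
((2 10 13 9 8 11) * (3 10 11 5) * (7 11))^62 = ((2 7 11)(3 10 13 9 8 5))^62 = (2 11 7)(3 13 8)(5 10 9)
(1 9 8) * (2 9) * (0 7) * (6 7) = (0 6 7)(1 2 9 8) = [6, 2, 9, 3, 4, 5, 7, 0, 1, 8]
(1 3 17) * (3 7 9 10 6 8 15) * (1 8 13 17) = (1 7 9 10 6 13 17 8 15 3) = [0, 7, 2, 1, 4, 5, 13, 9, 15, 10, 6, 11, 12, 17, 14, 3, 16, 8]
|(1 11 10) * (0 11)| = |(0 11 10 1)| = 4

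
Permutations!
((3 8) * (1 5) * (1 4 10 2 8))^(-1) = ((1 5 4 10 2 8 3))^(-1) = (1 3 8 2 10 4 5)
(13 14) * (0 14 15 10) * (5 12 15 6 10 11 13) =(0 14 5 12 15 11 13 6 10) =[14, 1, 2, 3, 4, 12, 10, 7, 8, 9, 0, 13, 15, 6, 5, 11]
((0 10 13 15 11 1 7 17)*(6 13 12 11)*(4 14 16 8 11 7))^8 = ((0 10 12 7 17)(1 4 14 16 8 11)(6 13 15))^8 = (0 7 10 17 12)(1 14 8)(4 16 11)(6 15 13)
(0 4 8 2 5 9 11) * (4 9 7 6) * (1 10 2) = (0 9 11)(1 10 2 5 7 6 4 8) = [9, 10, 5, 3, 8, 7, 4, 6, 1, 11, 2, 0]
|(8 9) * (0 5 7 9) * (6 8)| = 6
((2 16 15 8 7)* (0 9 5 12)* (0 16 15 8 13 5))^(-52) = ((0 9)(2 15 13 5 12 16 8 7))^(-52) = (2 12)(5 7)(8 13)(15 16)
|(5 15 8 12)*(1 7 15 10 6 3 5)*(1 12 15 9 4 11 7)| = |(3 5 10 6)(4 11 7 9)(8 15)| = 4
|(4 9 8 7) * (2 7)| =|(2 7 4 9 8)| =5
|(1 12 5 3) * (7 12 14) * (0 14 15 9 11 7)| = 8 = |(0 14)(1 15 9 11 7 12 5 3)|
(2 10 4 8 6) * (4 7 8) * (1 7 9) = (1 7 8 6 2 10 9) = [0, 7, 10, 3, 4, 5, 2, 8, 6, 1, 9]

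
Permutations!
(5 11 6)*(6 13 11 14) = [0, 1, 2, 3, 4, 14, 5, 7, 8, 9, 10, 13, 12, 11, 6] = (5 14 6)(11 13)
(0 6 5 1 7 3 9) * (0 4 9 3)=(0 6 5 1 7)(4 9)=[6, 7, 2, 3, 9, 1, 5, 0, 8, 4]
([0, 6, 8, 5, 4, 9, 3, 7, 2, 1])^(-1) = (1 9 5 3 6)(2 8)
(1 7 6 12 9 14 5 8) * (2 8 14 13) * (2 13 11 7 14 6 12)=(1 14 5 6 2 8)(7 12 9 11)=[0, 14, 8, 3, 4, 6, 2, 12, 1, 11, 10, 7, 9, 13, 5]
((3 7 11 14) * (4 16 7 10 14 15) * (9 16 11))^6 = ((3 10 14)(4 11 15)(7 9 16))^6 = (16)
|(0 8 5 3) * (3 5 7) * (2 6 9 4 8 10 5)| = |(0 10 5 2 6 9 4 8 7 3)| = 10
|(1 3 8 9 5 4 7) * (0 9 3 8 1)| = |(0 9 5 4 7)(1 8 3)| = 15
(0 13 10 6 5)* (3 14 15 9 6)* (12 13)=(0 12 13 10 3 14 15 9 6 5)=[12, 1, 2, 14, 4, 0, 5, 7, 8, 6, 3, 11, 13, 10, 15, 9]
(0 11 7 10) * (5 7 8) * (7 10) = (0 11 8 5 10) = [11, 1, 2, 3, 4, 10, 6, 7, 5, 9, 0, 8]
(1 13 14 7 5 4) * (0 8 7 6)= (0 8 7 5 4 1 13 14 6)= [8, 13, 2, 3, 1, 4, 0, 5, 7, 9, 10, 11, 12, 14, 6]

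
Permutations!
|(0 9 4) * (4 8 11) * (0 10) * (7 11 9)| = |(0 7 11 4 10)(8 9)| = 10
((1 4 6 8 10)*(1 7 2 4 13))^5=((1 13)(2 4 6 8 10 7))^5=(1 13)(2 7 10 8 6 4)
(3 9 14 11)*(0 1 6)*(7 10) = [1, 6, 2, 9, 4, 5, 0, 10, 8, 14, 7, 3, 12, 13, 11] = (0 1 6)(3 9 14 11)(7 10)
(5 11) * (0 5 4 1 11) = (0 5)(1 11 4) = [5, 11, 2, 3, 1, 0, 6, 7, 8, 9, 10, 4]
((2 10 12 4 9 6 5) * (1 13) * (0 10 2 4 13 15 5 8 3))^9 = (0 6 5 13)(1 10 8 4)(3 9 15 12)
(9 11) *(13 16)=(9 11)(13 16)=[0, 1, 2, 3, 4, 5, 6, 7, 8, 11, 10, 9, 12, 16, 14, 15, 13]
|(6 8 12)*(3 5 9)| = 3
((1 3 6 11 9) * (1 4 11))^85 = ((1 3 6)(4 11 9))^85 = (1 3 6)(4 11 9)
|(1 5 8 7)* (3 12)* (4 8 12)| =|(1 5 12 3 4 8 7)| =7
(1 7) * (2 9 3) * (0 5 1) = (0 5 1 7)(2 9 3) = [5, 7, 9, 2, 4, 1, 6, 0, 8, 3]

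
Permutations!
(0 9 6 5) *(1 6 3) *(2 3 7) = (0 9 7 2 3 1 6 5) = [9, 6, 3, 1, 4, 0, 5, 2, 8, 7]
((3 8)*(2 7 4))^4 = ((2 7 4)(3 8))^4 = (8)(2 7 4)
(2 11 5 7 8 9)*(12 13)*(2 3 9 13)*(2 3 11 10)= (2 10)(3 9 11 5 7 8 13 12)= [0, 1, 10, 9, 4, 7, 6, 8, 13, 11, 2, 5, 3, 12]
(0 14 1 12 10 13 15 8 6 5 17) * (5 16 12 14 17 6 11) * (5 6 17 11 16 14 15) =(0 11 6 14 1 15 8 16 12 10 13 5 17) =[11, 15, 2, 3, 4, 17, 14, 7, 16, 9, 13, 6, 10, 5, 1, 8, 12, 0]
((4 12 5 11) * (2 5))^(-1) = (2 12 4 11 5)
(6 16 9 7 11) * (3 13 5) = (3 13 5)(6 16 9 7 11) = [0, 1, 2, 13, 4, 3, 16, 11, 8, 7, 10, 6, 12, 5, 14, 15, 9]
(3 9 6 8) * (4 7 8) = [0, 1, 2, 9, 7, 5, 4, 8, 3, 6] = (3 9 6 4 7 8)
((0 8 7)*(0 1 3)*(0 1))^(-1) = (0 7 8)(1 3)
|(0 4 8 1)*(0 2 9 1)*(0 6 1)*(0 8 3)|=|(0 4 3)(1 2 9 8 6)|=15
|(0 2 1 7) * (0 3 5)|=6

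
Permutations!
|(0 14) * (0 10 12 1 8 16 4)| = 8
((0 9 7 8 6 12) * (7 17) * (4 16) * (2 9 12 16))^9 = ((0 12)(2 9 17 7 8 6 16 4))^9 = (0 12)(2 9 17 7 8 6 16 4)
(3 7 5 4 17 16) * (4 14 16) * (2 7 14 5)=(2 7)(3 14 16)(4 17)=[0, 1, 7, 14, 17, 5, 6, 2, 8, 9, 10, 11, 12, 13, 16, 15, 3, 4]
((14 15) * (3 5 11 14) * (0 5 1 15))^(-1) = (0 14 11 5)(1 3 15)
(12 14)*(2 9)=(2 9)(12 14)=[0, 1, 9, 3, 4, 5, 6, 7, 8, 2, 10, 11, 14, 13, 12]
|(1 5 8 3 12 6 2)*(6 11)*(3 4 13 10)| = 11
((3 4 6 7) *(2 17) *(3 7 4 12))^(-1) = (2 17)(3 12)(4 6)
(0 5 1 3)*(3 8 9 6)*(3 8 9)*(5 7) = (0 7 5 1 9 6 8 3) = [7, 9, 2, 0, 4, 1, 8, 5, 3, 6]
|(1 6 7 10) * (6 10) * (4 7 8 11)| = 10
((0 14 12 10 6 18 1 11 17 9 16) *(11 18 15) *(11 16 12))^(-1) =(0 16 15 6 10 12 9 17 11 14)(1 18)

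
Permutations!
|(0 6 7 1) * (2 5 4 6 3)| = |(0 3 2 5 4 6 7 1)| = 8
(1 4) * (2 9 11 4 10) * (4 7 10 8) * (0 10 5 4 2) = (0 10)(1 8 2 9 11 7 5 4) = [10, 8, 9, 3, 1, 4, 6, 5, 2, 11, 0, 7]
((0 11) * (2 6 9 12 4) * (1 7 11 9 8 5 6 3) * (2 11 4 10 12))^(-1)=(0 11 4 7 1 3 2 9)(5 8 6)(10 12)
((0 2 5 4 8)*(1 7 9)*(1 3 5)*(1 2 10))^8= ((0 10 1 7 9 3 5 4 8))^8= (0 8 4 5 3 9 7 1 10)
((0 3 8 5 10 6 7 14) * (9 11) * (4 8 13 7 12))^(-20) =((0 3 13 7 14)(4 8 5 10 6 12)(9 11))^(-20) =(14)(4 6 5)(8 12 10)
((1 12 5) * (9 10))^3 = (12)(9 10)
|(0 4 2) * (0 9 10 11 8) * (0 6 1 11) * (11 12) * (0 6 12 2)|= 30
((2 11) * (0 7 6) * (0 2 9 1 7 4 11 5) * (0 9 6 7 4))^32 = ((1 4 11 6 2 5 9))^32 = (1 2 4 5 11 9 6)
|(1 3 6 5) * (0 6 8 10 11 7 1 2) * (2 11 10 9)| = 10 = |(0 6 5 11 7 1 3 8 9 2)|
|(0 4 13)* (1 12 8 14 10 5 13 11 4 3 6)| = |(0 3 6 1 12 8 14 10 5 13)(4 11)| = 10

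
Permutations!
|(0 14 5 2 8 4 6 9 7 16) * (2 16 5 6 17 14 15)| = |(0 15 2 8 4 17 14 6 9 7 5 16)| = 12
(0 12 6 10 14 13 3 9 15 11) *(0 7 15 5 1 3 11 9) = (0 12 6 10 14 13 11 7 15 9 5 1 3) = [12, 3, 2, 0, 4, 1, 10, 15, 8, 5, 14, 7, 6, 11, 13, 9]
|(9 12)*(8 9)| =3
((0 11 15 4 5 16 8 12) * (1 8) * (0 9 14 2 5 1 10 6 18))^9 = ((0 11 15 4 1 8 12 9 14 2 5 16 10 6 18))^9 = (0 2 4 10 12)(1 6 9 11 5)(8 18 14 15 16)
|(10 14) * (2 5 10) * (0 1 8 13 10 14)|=15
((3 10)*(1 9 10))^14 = (1 10)(3 9)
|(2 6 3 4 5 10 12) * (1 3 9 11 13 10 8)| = |(1 3 4 5 8)(2 6 9 11 13 10 12)| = 35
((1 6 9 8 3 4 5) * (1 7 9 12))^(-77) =(1 6 12)(3 4 5 7 9 8)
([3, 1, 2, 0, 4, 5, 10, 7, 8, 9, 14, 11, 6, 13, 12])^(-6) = [0, 1, 2, 3, 4, 5, 14, 7, 8, 9, 12, 11, 10, 13, 6]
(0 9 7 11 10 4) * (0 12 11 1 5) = (0 9 7 1 5)(4 12 11 10) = [9, 5, 2, 3, 12, 0, 6, 1, 8, 7, 4, 10, 11]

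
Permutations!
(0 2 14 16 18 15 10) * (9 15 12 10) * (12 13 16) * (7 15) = (0 2 14 12 10)(7 15 9)(13 16 18) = [2, 1, 14, 3, 4, 5, 6, 15, 8, 7, 0, 11, 10, 16, 12, 9, 18, 17, 13]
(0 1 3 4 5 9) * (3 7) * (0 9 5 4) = (9)(0 1 7 3) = [1, 7, 2, 0, 4, 5, 6, 3, 8, 9]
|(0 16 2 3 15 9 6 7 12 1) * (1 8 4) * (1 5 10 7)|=24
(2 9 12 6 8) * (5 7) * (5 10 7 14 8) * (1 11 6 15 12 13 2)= (1 11 6 5 14 8)(2 9 13)(7 10)(12 15)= [0, 11, 9, 3, 4, 14, 5, 10, 1, 13, 7, 6, 15, 2, 8, 12]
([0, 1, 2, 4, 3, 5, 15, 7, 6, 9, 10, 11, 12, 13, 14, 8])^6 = (15)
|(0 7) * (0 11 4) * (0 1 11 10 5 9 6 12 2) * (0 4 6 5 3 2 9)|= |(0 7 10 3 2 4 1 11 6 12 9 5)|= 12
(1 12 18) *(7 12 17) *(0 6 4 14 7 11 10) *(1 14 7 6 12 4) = [12, 17, 2, 3, 7, 5, 1, 4, 8, 9, 0, 10, 18, 13, 6, 15, 16, 11, 14] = (0 12 18 14 6 1 17 11 10)(4 7)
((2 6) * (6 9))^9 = ((2 9 6))^9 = (9)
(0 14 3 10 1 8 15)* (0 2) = (0 14 3 10 1 8 15 2) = [14, 8, 0, 10, 4, 5, 6, 7, 15, 9, 1, 11, 12, 13, 3, 2]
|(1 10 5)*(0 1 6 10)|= 6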